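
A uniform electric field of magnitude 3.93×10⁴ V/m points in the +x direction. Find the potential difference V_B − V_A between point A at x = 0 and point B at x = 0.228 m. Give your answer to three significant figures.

-8960 V

In a uniform field, potential decreases in the direction of E: V_B − V_A = −E·Δx.
V_B − V_A = −(3.93×10⁴ V/m)(0.228 m) = -8960 V.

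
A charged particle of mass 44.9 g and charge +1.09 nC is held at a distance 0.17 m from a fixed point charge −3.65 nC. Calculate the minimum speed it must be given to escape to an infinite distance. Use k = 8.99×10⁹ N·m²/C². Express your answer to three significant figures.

To just escape, total mechanical energy must reach zero at infinity: ½mv²_min + U = 0, so ½mv²_min = −U = |kQq|/r.
|U| = |kQq|/r = (8.99×10⁹ N·m²/C²)(3.65×10⁻⁹)(1.09×10⁻⁹)/(0.170) = 2.10×10⁻⁷ J.
v_min = √(2|U|/m) = √(2·2.10×10⁻⁷/0.0449) = 3.06×10⁻³ m/s.

3.06×10⁻³ m/s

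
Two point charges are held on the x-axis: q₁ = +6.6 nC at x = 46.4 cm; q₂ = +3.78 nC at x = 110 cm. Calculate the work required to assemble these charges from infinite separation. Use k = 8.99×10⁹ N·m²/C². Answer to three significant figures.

The assembly work is the sum of pairwise potential energies, U = Σ_{i<j} kqᵢqⱼ/rᵢⱼ.
Pair separations: r₁₂ = 0.636 m.
U = (3.53×10⁻⁷) = 3.53×10⁻⁷ J.

3.53×10⁻⁷ J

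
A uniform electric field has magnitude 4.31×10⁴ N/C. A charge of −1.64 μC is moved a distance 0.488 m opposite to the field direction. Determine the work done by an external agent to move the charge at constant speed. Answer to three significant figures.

-0.0345 J

The potential change for a displacement 0.488 m opposite to the field direction is ΔV = +Ed = 2.10×10⁴ V.
W_ext = qΔV = -0.0345 J.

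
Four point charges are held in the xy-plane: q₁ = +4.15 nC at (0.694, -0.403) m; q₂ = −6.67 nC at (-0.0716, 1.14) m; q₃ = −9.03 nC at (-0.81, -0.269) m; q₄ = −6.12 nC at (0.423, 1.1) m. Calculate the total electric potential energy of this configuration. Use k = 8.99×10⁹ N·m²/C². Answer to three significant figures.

8.33×10⁻⁷ J

The assembly work is the sum of pairwise potential energies, U = Σ_{i<j} kqᵢqⱼ/rᵢⱼ.
Pair separations: r₁₂ = 1.72 m, r₁₃ = 1.51 m, r₁₄ = 1.53 m, r₂₃ = 1.59 m, r₂₄ = 0.496 m, r₃₄ = 1.84 m.
Summing all 6 pair terms gives U = 8.33×10⁻⁷ J.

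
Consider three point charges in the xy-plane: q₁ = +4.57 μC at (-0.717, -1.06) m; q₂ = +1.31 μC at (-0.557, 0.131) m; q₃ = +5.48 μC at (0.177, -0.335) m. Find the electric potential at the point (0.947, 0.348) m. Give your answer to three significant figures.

7.45×10⁴ V

Electric potential is a scalar, so the contributions from each charge add algebraically: V = Σ kqᵢ/rᵢ.
Distances from the field point to each charge: r₁ = 2.18 m, r₂ = 1.52 m, r₃ = 1.03 m.
V = k[(4.57×10⁻⁶)/(2.18) + (1.31×10⁻⁶)/(1.52) + (5.48×10⁻⁶)/(1.03)] = 7.45×10⁴ V.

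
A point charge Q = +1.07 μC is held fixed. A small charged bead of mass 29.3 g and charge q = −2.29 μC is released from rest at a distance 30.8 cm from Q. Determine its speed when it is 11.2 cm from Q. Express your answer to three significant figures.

Only the electrostatic force acts, so mechanical energy is conserved: ½mv² = U₁ − U₂ = kQq(1/r₁ − 1/r₂).
U₁ − U₂ = (8.99×10⁹ N·m²/C²)(1.07×10⁻⁶ C)(-2.29×10⁻⁶ C)(1/0.308 − 1/0.112) = 0.125 J.
v = √(2·0.125/0.0293) = 2.92 m/s.

2.92 m/s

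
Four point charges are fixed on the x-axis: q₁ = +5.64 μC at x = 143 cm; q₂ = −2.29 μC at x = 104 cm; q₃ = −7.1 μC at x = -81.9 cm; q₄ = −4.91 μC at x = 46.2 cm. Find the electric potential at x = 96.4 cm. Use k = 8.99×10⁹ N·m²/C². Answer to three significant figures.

-2.86×10⁵ V

The total potential is the scalar sum of each charge's contribution, V = Σ kqᵢ/rᵢ.
Distances from the field point to each charge: r₁ = 0.466 m, r₂ = 0.0760 m, r₃ = 1.78 m, r₄ = 0.502 m.
V = k[(5.64×10⁻⁶)/(0.466) + (-2.29×10⁻⁶)/(0.0760) + (-7.10×10⁻⁶)/(1.78) + (-4.91×10⁻⁶)/(0.502)] = -2.86×10⁵ V.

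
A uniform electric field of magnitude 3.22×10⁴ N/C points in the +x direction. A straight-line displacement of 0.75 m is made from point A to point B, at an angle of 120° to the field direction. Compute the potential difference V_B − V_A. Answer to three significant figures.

1.21×10⁴ V

Only the component of displacement along E changes the potential: ΔV = −E·d·cosθ.
ΔV = −(3.22×10⁴ V/m)(0.750 m)cos120° = 1.21×10⁴ V.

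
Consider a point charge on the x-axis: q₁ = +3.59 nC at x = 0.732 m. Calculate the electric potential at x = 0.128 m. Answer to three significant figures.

53.4 V

Electric potential is a scalar, so the contributions from each charge add algebraically: V = Σ kqᵢ/rᵢ.
V = k[(3.59×10⁻⁹)/(0.604)] = 53.4 V.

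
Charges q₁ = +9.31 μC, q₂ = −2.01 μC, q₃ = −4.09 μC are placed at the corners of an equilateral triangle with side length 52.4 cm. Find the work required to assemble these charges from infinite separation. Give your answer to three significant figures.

The assembly work is the sum of pairwise potential energies, U = Σ_{i<j} kqᵢqⱼ/rᵢⱼ.
All three pair separations equal the side length, 0.524 m.
U = (-0.321) + (-0.653) + (0.141) = -0.833 J.

-0.833 J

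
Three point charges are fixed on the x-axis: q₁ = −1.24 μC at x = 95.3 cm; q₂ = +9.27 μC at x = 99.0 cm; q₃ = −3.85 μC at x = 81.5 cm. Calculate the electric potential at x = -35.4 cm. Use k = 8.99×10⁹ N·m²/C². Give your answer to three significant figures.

The total potential is the scalar sum of each charge's contribution, V = Σ kqᵢ/rᵢ.
Distances from the field point to each charge: r₁ = 1.31 m, r₂ = 1.34 m, r₃ = 1.17 m.
V = k[(-1.24×10⁻⁶)/(1.31) + (9.27×10⁻⁶)/(1.34) + (-3.85×10⁻⁶)/(1.17)] = 2.39×10⁴ V.

2.39×10⁴ V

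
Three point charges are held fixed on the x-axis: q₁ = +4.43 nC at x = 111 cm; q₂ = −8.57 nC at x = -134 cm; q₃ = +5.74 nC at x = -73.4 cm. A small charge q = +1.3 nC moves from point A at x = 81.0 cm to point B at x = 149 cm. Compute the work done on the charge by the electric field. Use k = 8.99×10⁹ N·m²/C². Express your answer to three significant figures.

3.84×10⁻⁸ J

The work done by the electric force is W_field = −ΔU = −q(V_B − V_A) = q(V_A − V_B).
At A: distances to the source charges are 0.300 m, 2.15 m, 1.54 m; V_A = Σ kqᵢ/rᵢ = 130 V.
At B: distances to the source charges are 0.380 m, 2.83 m, 2.22 m; V_B = Σ kqᵢ/rᵢ = 101 V.
ΔV = V_B − V_A = -29.6 V.
W_field = −qΔV = −(1.30×10⁻⁹ C)(-29.6 V) = 3.84×10⁻⁸ J.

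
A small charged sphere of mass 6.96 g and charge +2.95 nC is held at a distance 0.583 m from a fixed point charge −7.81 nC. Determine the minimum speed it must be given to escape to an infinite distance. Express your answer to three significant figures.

To just escape, total mechanical energy must reach zero at infinity: ½mv²_min + U = 0, so ½mv²_min = −U = |kQq|/r.
|U| = |kQq|/r = (8.99×10⁹ N·m²/C²)(7.81×10⁻⁹)(2.95×10⁻⁹)/(0.583) = 3.55×10⁻⁷ J.
v_min = √(2|U|/m) = √(2·3.55×10⁻⁷/6.96×10⁻³) = 0.0101 m/s.

0.0101 m/s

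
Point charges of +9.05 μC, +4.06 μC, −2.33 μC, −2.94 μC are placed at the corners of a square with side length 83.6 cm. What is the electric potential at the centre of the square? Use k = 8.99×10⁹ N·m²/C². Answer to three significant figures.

1.19×10⁵ V

Electric potential is a scalar, so the contributions from each charge add algebraically: V = Σ kqᵢ/rᵢ.
The distance from each corner to the centre is a√2/2 = 0.591 m.
V = k[(9.05×10⁻⁶)/(0.591) + (4.06×10⁻⁶)/(0.591) + (-2.33×10⁻⁶)/(0.591) + (-2.94×10⁻⁶)/(0.591)] = 1.19×10⁵ V.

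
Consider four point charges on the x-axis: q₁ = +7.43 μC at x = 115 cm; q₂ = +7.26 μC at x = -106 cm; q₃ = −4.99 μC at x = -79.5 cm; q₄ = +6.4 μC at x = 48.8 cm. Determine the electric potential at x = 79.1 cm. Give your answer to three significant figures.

The total potential is the scalar sum of each charge's contribution, V = Σ kqᵢ/rᵢ.
Distances from the field point to each charge: r₁ = 0.359 m, r₂ = 1.85 m, r₃ = 1.59 m, r₄ = 0.303 m.
V = k[(7.43×10⁻⁶)/(0.359) + (7.26×10⁻⁶)/(1.85) + (-4.99×10⁻⁶)/(1.59) + (6.40×10⁻⁶)/(0.303)] = 3.83×10⁵ V.

3.83×10⁵ V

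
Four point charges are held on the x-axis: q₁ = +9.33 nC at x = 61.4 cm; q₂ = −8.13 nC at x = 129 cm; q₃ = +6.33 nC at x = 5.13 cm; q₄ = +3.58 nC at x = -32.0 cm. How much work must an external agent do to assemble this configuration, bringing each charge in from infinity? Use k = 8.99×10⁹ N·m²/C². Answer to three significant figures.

2.69×10⁻⁷ J

The assembly work is the sum of pairwise potential energies, U = Σ_{i<j} kqᵢqⱼ/rᵢⱼ.
Pair separations: r₁₂ = 0.676 m, r₁₃ = 0.563 m, r₁₄ = 0.934 m, r₂₃ = 1.24 m, r₂₄ = 1.61 m, r₃₄ = 0.371 m.
Summing all 6 pair terms gives U = 2.69×10⁻⁷ J.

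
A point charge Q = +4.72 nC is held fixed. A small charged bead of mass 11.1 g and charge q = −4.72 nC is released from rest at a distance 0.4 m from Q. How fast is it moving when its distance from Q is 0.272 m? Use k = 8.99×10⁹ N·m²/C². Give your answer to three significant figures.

Only the electrostatic force acts, so mechanical energy is conserved: ½mv² = U₁ − U₂ = kQq(1/r₁ − 1/r₂).
U₁ − U₂ = (8.99×10⁹ N·m²/C²)(4.72×10⁻⁹ C)(-4.72×10⁻⁹ C)(1/0.400 − 1/0.272) = 2.36×10⁻⁷ J.
v = √(2·2.36×10⁻⁷/0.0111) = 6.52×10⁻³ m/s.

6.52×10⁻³ m/s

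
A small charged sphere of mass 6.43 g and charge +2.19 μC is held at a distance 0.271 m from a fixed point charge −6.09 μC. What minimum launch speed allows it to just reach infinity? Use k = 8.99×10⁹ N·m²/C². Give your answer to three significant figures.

11.7 m/s

To just escape, total mechanical energy must reach zero at infinity: ½mv²_min + U = 0, so ½mv²_min = −U = |kQq|/r.
|U| = |kQq|/r = (8.99×10⁹ N·m²/C²)(6.09×10⁻⁶)(2.19×10⁻⁶)/(0.271) = 0.442 J.
v_min = √(2|U|/m) = √(2·0.442/6.43×10⁻³) = 11.7 m/s.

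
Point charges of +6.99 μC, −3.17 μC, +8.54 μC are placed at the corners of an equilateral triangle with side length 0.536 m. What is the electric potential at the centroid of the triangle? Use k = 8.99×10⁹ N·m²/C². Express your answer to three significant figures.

3.59×10⁵ V

The total potential is the scalar sum of each charge's contribution, V = Σ kqᵢ/rᵢ.
The distance from each vertex to the centroid is a/√3 = 0.309 m.
V = k[(6.99×10⁻⁶)/(0.309) + (-3.17×10⁻⁶)/(0.309) + (8.54×10⁻⁶)/(0.309)] = 3.59×10⁵ V.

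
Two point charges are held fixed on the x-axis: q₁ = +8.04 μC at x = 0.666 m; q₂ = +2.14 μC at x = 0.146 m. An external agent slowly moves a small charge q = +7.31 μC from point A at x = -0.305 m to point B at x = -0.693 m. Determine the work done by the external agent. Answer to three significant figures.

For quasistatic motion the external work equals the change in potential energy: W_ext = qΔV = q(V_B − V_A).
At A: distances to the source charges are 0.971 m, 0.451 m; V_A = Σ kqᵢ/rᵢ = 1.17×10⁵ V.
At B: distances to the source charges are 1.36 m, 0.839 m; V_B = Σ kqᵢ/rᵢ = 7.61×10⁴ V.
ΔV = V_B − V_A = -4.10×10⁴ V.
W_ext = qΔV = (7.31×10⁻⁶ C)(-4.10×10⁴ V) = -0.300 J.

-0.300 J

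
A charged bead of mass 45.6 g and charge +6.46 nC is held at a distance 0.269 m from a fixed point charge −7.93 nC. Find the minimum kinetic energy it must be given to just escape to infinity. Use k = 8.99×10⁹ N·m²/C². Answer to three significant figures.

To just escape, total mechanical energy must reach zero at infinity: ½mv²_min + U = 0, so ½mv²_min = −U = |kQq|/r.
|U| = |kQq|/r = (8.99×10⁹ N·m²/C²)(7.93×10⁻⁹)(6.46×10⁻⁹)/(0.269) = 1.71×10⁻⁶ J.

1.71×10⁻⁶ J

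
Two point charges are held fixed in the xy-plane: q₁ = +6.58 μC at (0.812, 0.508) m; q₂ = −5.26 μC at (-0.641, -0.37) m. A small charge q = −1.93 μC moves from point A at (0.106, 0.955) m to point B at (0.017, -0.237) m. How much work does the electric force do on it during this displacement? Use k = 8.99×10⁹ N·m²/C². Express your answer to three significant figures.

The work done by the electric force is W_field = −ΔU = −q(V_B − V_A) = q(V_A − V_B).
At A: distances to the source charges are 0.836 m, 1.52 m; V_A = Σ kqᵢ/rᵢ = 3.97×10⁴ V.
At B: distances to the source charges are 1.09 m, 0.671 m; V_B = Σ kqᵢ/rᵢ = -1.61×10⁴ V.
ΔV = V_B − V_A = -5.59×10⁴ V.
W_field = −qΔV = −(-1.93×10⁻⁶ C)(-5.59×10⁴ V) = -0.108 J.

-0.108 J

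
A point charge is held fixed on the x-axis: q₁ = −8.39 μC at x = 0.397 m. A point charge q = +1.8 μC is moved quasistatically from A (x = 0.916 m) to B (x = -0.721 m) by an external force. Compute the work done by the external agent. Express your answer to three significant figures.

For quasistatic motion the external work equals the change in potential energy: W_ext = qΔV = q(V_B − V_A).
At A: distance to the source charge is 0.519 m; V_A = kq₁/r = -1.45×10⁵ V.
At B: distance to the source charge is 1.12 m; V_B = kq₁/r = -6.75×10⁴ V.
ΔV = V_B − V_A = 7.79×10⁴ V.
W_ext = qΔV = (1.80×10⁻⁶ C)(7.79×10⁴ V) = 0.140 J.

0.140 J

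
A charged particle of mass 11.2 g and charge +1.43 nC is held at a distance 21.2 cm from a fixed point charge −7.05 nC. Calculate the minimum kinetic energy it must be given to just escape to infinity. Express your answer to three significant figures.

4.28×10⁻⁷ J

To just escape, total mechanical energy must reach zero at infinity: ½mv²_min + U = 0, so ½mv²_min = −U = |kQq|/r.
|U| = |kQq|/r = (8.99×10⁹ N·m²/C²)(7.05×10⁻⁹)(1.43×10⁻⁹)/(0.212) = 4.28×10⁻⁷ J.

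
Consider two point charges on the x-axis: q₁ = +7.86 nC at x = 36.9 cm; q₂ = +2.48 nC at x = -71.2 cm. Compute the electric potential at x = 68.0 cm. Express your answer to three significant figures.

243 V

The total potential is the scalar sum of each charge's contribution, V = Σ kqᵢ/rᵢ.
Distances from the field point to each charge: r₁ = 0.311 m, r₂ = 1.39 m.
V = k[(7.86×10⁻⁹)/(0.311) + (2.48×10⁻⁹)/(1.39)] = 243 V.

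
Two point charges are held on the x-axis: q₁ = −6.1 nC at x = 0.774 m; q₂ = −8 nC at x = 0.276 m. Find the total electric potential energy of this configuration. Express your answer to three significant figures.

The work to assemble the configuration equals its total potential energy, U = Σ kqᵢqⱼ/rᵢⱼ over all pairs.
Pair separations: r₁₂ = 0.498 m.
U = (8.81×10⁻⁷) = 8.81×10⁻⁷ J.

8.81×10⁻⁷ J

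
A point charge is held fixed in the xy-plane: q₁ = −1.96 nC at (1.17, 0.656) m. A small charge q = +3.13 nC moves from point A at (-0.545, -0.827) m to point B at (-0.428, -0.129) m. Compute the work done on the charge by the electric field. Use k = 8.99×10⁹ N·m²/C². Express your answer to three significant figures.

The work done by the electric force is W_field = −ΔU = −q(V_B − V_A) = q(V_A − V_B).
At A: distance to the source charge is 2.27 m; V_A = kq₁/r = -7.77 V.
At B: distance to the source charge is 1.78 m; V_B = kq₁/r = -9.90 V.
ΔV = V_B − V_A = -2.13 V.
W_field = −qΔV = −(3.13×10⁻⁹ C)(-2.13 V) = 6.65×10⁻⁹ J.

6.65×10⁻⁹ J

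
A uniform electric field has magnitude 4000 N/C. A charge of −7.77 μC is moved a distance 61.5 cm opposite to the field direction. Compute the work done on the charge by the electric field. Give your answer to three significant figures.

0.0191 J

The potential change for a displacement 61.5 cm opposite to the field direction is ΔV = +Ed = 2460 V.
W_field = −qΔV = 0.0191 J.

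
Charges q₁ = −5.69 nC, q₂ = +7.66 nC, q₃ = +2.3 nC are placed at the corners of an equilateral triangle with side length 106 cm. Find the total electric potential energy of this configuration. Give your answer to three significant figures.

-3.31×10⁻⁷ J

The assembly work is the sum of pairwise potential energies, U = Σ_{i<j} kqᵢqⱼ/rᵢⱼ.
All three pair separations equal the side length, 1.06 m.
U = (-3.70×10⁻⁷) + (-1.11×10⁻⁷) + (1.49×10⁻⁷) = -3.31×10⁻⁷ J.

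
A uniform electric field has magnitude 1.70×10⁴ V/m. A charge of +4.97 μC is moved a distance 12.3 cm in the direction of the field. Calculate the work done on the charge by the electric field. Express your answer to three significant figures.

The potential change for a displacement 12.3 cm in the direction of the field is ΔV = −Ed = -2090 V.
W_field = −qΔV = 0.0104 J.

0.0104 J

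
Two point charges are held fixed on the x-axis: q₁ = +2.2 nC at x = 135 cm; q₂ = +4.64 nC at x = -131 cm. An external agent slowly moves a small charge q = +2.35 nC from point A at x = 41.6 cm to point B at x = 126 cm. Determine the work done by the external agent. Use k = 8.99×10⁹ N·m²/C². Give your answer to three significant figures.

4.48×10⁻⁷ J

For quasistatic motion the external work equals the change in potential energy: W_ext = qΔV = q(V_B − V_A).
At A: distances to the source charges are 0.934 m, 1.73 m; V_A = Σ kqᵢ/rᵢ = 45.3 V.
At B: distances to the source charges are 0.0900 m, 2.57 m; V_B = Σ kqᵢ/rᵢ = 236 V.
ΔV = V_B − V_A = 191 V.
W_ext = qΔV = (2.35×10⁻⁹ C)(191 V) = 4.48×10⁻⁷ J.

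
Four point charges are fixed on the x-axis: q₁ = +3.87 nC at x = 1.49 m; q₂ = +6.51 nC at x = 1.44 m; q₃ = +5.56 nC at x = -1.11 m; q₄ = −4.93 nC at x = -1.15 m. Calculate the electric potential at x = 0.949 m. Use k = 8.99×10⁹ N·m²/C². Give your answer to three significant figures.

Electric potential is a scalar, so the contributions from each charge add algebraically: V = Σ kqᵢ/rᵢ.
Distances from the field point to each charge: r₁ = 0.541 m, r₂ = 0.491 m, r₃ = 2.06 m, r₄ = 2.10 m.
V = k[(3.87×10⁻⁹)/(0.541) + (6.51×10⁻⁹)/(0.491) + (5.56×10⁻⁹)/(2.06) + (-4.93×10⁻⁹)/(2.10)] = 187 V.

187 V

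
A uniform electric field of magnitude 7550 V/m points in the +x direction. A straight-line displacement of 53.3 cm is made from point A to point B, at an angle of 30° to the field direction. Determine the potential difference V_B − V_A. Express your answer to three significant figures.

-3490 V

Only the component of displacement along E changes the potential: ΔV = −E·d·cosθ.
ΔV = −(7550 V/m)(0.533 m)cos30° = -3490 V.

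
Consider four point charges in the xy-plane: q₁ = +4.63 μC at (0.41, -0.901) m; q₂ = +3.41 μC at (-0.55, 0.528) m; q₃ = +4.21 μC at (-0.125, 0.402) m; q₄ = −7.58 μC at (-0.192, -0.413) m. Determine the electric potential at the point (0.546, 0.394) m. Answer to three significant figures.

5.38×10⁴ V

The total potential is the scalar sum of each charge's contribution, V = Σ kqᵢ/rᵢ.
Distances from the field point to each charge: r₁ = 1.30 m, r₂ = 1.10 m, r₃ = 0.671 m, r₄ = 1.09 m.
V = k[(4.63×10⁻⁶)/(1.30) + (3.41×10⁻⁶)/(1.10) + (4.21×10⁻⁶)/(0.671) + (-7.58×10⁻⁶)/(1.09)] = 5.38×10⁴ V.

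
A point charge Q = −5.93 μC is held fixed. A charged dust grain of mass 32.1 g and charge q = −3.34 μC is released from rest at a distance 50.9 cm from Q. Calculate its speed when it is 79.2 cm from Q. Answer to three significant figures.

Only the electrostatic force acts, so mechanical energy is conserved: ½mv² = U₁ − U₂ = kQq(1/r₁ − 1/r₂).
U₁ − U₂ = (8.99×10⁹ N·m²/C²)(-5.93×10⁻⁶ C)(-3.34×10⁻⁶ C)(1/0.509 − 1/0.792) = 0.125 J.
v = √(2·0.125/0.0321) = 2.79 m/s.

2.79 m/s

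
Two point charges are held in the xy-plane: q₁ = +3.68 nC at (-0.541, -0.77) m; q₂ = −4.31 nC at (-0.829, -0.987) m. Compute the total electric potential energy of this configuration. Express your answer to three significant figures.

The assembly work is the sum of pairwise potential energies, U = Σ_{i<j} kqᵢqⱼ/rᵢⱼ.
Pair separations: r₁₂ = 0.361 m.
U = (-3.95×10⁻⁷) = -3.95×10⁻⁷ J.

-3.95×10⁻⁷ J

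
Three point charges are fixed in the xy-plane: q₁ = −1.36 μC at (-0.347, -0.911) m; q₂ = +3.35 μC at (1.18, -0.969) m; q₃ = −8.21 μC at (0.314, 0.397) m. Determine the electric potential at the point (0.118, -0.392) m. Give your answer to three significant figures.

-8.34×10⁴ V

The total potential is the scalar sum of each charge's contribution, V = Σ kqᵢ/rᵢ.
Distances from the field point to each charge: r₁ = 0.697 m, r₂ = 1.21 m, r₃ = 0.813 m.
V = k[(-1.36×10⁻⁶)/(0.697) + (3.35×10⁻⁶)/(1.21) + (-8.21×10⁻⁶)/(0.813)] = -8.34×10⁴ V.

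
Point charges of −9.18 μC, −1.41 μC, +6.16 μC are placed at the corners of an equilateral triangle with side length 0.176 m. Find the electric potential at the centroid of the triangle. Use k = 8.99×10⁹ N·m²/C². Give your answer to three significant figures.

The total potential is the scalar sum of each charge's contribution, V = Σ kqᵢ/rᵢ.
The distance from each vertex to the centroid is a/√3 = 0.102 m.
V = k[(-9.18×10⁻⁶)/(0.102) + (-1.41×10⁻⁶)/(0.102) + (6.16×10⁻⁶)/(0.102)] = -3.92×10⁵ V.

-3.92×10⁵ V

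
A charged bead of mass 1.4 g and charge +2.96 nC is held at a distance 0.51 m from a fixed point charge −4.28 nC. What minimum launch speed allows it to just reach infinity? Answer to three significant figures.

0.0179 m/s

To just escape, total mechanical energy must reach zero at infinity: ½mv²_min + U = 0, so ½mv²_min = −U = |kQq|/r.
|U| = |kQq|/r = (8.99×10⁹ N·m²/C²)(4.28×10⁻⁹)(2.96×10⁻⁹)/(0.510) = 2.23×10⁻⁷ J.
v_min = √(2|U|/m) = √(2·2.23×10⁻⁷/1.40×10⁻³) = 0.0179 m/s.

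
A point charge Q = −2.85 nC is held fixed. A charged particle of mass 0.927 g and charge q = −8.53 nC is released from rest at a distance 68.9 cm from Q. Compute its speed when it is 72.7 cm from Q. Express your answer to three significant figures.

Only the electrostatic force acts, so mechanical energy is conserved: ½mv² = U₁ − U₂ = kQq(1/r₁ − 1/r₂).
U₁ − U₂ = (8.99×10⁹ N·m²/C²)(-2.85×10⁻⁹ C)(-8.53×10⁻⁹ C)(1/0.689 − 1/0.727) = 1.66×10⁻⁸ J.
v = √(2·1.66×10⁻⁸/9.27×10⁻⁴) = 5.98×10⁻³ m/s.

5.98×10⁻³ m/s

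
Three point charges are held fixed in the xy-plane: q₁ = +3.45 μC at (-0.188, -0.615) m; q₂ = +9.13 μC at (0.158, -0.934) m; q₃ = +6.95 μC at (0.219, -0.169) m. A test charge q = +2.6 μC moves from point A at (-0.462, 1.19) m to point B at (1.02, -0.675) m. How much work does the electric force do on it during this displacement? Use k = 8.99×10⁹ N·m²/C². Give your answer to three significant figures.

The work done by the electric force is W_field = −ΔU = −q(V_B − V_A) = q(V_A − V_B).
At A: distances to the source charges are 1.83 m, 2.21 m, 1.52 m; V_A = Σ kqᵢ/rᵢ = 9.52×10⁴ V.
At B: distances to the source charges are 1.21 m, 0.900 m, 0.947 m; V_B = Σ kqᵢ/rᵢ = 1.83×10⁵ V.
ΔV = V_B − V_A = 8.76×10⁴ V.
W_field = −qΔV = −(2.60×10⁻⁶ C)(8.76×10⁴ V) = -0.228 J.

-0.228 J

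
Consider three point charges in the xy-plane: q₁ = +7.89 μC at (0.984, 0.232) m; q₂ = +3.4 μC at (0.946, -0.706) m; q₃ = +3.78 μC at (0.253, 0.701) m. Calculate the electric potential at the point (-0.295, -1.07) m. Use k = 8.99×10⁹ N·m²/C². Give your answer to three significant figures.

Electric potential is a scalar, so the contributions from each charge add algebraically: V = Σ kqᵢ/rᵢ.
Distances from the field point to each charge: r₁ = 1.83 m, r₂ = 1.29 m, r₃ = 1.85 m.
V = k[(7.89×10⁻⁶)/(1.83) + (3.40×10⁻⁶)/(1.29) + (3.78×10⁻⁶)/(1.85)] = 8.08×10⁴ V.

8.08×10⁴ V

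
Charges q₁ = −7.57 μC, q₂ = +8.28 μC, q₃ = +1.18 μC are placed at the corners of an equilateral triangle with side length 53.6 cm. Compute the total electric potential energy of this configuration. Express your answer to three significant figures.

-1.04 J

The assembly work is the sum of pairwise potential energies, U = Σ_{i<j} kqᵢqⱼ/rᵢⱼ.
All three pair separations equal the side length, 0.536 m.
U = (-1.05) + (-0.150) + (0.164) = -1.04 J.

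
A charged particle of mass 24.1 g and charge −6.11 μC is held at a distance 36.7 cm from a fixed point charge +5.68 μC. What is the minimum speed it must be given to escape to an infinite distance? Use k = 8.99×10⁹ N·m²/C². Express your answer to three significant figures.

8.40 m/s

To just escape, total mechanical energy must reach zero at infinity: ½mv²_min + U = 0, so ½mv²_min = −U = |kQq|/r.
|U| = |kQq|/r = (8.99×10⁹ N·m²/C²)(5.68×10⁻⁶)(6.11×10⁻⁶)/(0.367) = 0.850 J.
v_min = √(2|U|/m) = √(2·0.850/0.0241) = 8.40 m/s.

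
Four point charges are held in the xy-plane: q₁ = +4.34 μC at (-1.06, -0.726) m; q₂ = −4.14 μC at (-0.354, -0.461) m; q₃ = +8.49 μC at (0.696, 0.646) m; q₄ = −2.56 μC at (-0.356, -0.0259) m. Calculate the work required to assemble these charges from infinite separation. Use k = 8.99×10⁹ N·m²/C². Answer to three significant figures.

-0.311 J

The work to assemble the configuration equals its total potential energy, U = Σ kqᵢqⱼ/rᵢⱼ over all pairs.
Pair separations: r₁₂ = 0.754 m, r₁₃ = 2.23 m, r₁₄ = 0.993 m, r₂₃ = 1.53 m, r₂₄ = 0.435 m, r₃₄ = 1.25 m.
Summing all 6 pair terms gives U = -0.311 J.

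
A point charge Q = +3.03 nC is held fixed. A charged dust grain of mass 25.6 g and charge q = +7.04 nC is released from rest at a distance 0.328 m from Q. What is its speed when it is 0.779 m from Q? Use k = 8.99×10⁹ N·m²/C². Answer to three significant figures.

5.14×10⁻³ m/s

Only the electrostatic force acts, so mechanical energy is conserved: ½mv² = U₁ − U₂ = kQq(1/r₁ − 1/r₂).
U₁ − U₂ = (8.99×10⁹ N·m²/C²)(3.03×10⁻⁹ C)(7.04×10⁻⁹ C)(1/0.328 − 1/0.779) = 3.38×10⁻⁷ J.
v = √(2·3.38×10⁻⁷/0.0256) = 5.14×10⁻³ m/s.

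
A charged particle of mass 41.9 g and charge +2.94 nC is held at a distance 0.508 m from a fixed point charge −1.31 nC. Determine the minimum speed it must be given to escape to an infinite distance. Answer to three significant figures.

1.80×10⁻³ m/s

To just escape, total mechanical energy must reach zero at infinity: ½mv²_min + U = 0, so ½mv²_min = −U = |kQq|/r.
|U| = |kQq|/r = (8.99×10⁹ N·m²/C²)(1.31×10⁻⁹)(2.94×10⁻⁹)/(0.508) = 6.82×10⁻⁸ J.
v_min = √(2|U|/m) = √(2·6.82×10⁻⁸/0.0419) = 1.80×10⁻³ m/s.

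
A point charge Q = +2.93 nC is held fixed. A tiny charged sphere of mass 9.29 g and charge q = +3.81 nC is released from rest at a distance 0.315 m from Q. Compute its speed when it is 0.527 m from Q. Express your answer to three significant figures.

5.25×10⁻³ m/s

Only the electrostatic force acts, so mechanical energy is conserved: ½mv² = U₁ − U₂ = kQq(1/r₁ − 1/r₂).
U₁ − U₂ = (8.99×10⁹ N·m²/C²)(2.93×10⁻⁹ C)(3.81×10⁻⁹ C)(1/0.315 − 1/0.527) = 1.28×10⁻⁷ J.
v = √(2·1.28×10⁻⁷/9.29×10⁻³) = 5.25×10⁻³ m/s.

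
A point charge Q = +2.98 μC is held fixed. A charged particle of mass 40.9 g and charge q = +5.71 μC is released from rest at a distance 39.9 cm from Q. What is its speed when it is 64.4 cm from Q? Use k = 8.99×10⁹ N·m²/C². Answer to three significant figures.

2.67 m/s

Only the electrostatic force acts, so mechanical energy is conserved: ½mv² = U₁ − U₂ = kQq(1/r₁ − 1/r₂).
U₁ − U₂ = (8.99×10⁹ N·m²/C²)(2.98×10⁻⁶ C)(5.71×10⁻⁶ C)(1/0.399 − 1/0.644) = 0.146 J.
v = √(2·0.146/0.0409) = 2.67 m/s.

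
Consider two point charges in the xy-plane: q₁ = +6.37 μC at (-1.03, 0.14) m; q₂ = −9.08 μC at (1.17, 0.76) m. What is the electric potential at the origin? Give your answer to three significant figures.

-3420 V

The total potential is the scalar sum of each charge's contribution, V = Σ kqᵢ/rᵢ.
Distances from the field point to each charge: r₁ = 1.04 m, r₂ = 1.40 m.
V = k[(6.37×10⁻⁶)/(1.04) + (-9.08×10⁻⁶)/(1.40)] = -3420 V.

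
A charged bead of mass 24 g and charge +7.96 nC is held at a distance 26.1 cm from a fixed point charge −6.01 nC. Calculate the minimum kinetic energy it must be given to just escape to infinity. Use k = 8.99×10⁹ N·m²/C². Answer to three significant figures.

To just escape, total mechanical energy must reach zero at infinity: ½mv²_min + U = 0, so ½mv²_min = −U = |kQq|/r.
|U| = |kQq|/r = (8.99×10⁹ N·m²/C²)(6.01×10⁻⁹)(7.96×10⁻⁹)/(0.261) = 1.65×10⁻⁶ J.

1.65×10⁻⁶ J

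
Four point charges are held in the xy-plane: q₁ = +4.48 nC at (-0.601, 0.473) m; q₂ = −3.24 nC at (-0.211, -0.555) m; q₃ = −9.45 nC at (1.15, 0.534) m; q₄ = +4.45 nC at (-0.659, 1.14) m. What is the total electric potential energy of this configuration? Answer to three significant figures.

-1.82×10⁻⁷ J

The work to assemble the configuration equals its total potential energy, U = Σ kqᵢqⱼ/rᵢⱼ over all pairs.
Pair separations: r₁₂ = 1.10 m, r₁₃ = 1.75 m, r₁₄ = 0.670 m, r₂₃ = 1.74 m, r₂₄ = 1.75 m, r₃₄ = 1.91 m.
Summing all 6 pair terms gives U = -1.82×10⁻⁷ J.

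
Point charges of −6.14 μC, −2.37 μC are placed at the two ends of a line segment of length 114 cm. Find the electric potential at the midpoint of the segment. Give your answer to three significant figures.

The total potential is the scalar sum of each charge's contribution, V = Σ kqᵢ/rᵢ.
Each charge is 0.570 m from the midpoint.
V = k[(-6.14×10⁻⁶)/(0.570) + (-2.37×10⁻⁶)/(0.570)] = -1.34×10⁵ V.

-1.34×10⁵ V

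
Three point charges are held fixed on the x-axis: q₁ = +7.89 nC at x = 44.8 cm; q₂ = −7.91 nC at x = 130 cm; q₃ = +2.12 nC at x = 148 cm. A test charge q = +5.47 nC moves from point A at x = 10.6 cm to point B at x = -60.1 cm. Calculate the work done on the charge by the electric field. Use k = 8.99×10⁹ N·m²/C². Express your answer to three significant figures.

The work done by the electric force is W_field = −ΔU = −q(V_B − V_A) = q(V_A − V_B).
At A: distances to the source charges are 0.342 m, 1.19 m, 1.37 m; V_A = Σ kqᵢ/rᵢ = 162 V.
At B: distances to the source charges are 1.05 m, 1.90 m, 2.08 m; V_B = Σ kqᵢ/rᵢ = 39.4 V.
ΔV = V_B − V_A = -122 V.
W_field = −qΔV = −(5.47×10⁻⁹ C)(-122 V) = 6.69×10⁻⁷ J.

6.69×10⁻⁷ J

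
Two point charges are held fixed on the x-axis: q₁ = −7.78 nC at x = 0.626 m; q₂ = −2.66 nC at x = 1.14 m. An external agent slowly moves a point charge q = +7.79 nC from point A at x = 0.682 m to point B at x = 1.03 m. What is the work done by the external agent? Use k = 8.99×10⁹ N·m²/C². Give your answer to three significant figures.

7.09×10⁻⁶ J

For quasistatic motion the external work equals the change in potential energy: W_ext = qΔV = q(V_B − V_A).
At A: distances to the source charges are 0.0560 m, 0.458 m; V_A = Σ kqᵢ/rᵢ = -1300 V.
At B: distances to the source charges are 0.404 m, 0.110 m; V_B = Σ kqᵢ/rᵢ = -391 V.
ΔV = V_B − V_A = 911 V.
W_ext = qΔV = (7.79×10⁻⁹ C)(911 V) = 7.09×10⁻⁶ J.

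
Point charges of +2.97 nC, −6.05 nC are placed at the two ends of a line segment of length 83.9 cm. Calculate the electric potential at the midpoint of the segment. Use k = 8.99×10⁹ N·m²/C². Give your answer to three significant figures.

-66.0 V

Electric potential is a scalar, so the contributions from each charge add algebraically: V = Σ kqᵢ/rᵢ.
Each charge is 0.420 m from the midpoint.
V = k[(2.97×10⁻⁹)/(0.420) + (-6.05×10⁻⁹)/(0.420)] = -66.0 V.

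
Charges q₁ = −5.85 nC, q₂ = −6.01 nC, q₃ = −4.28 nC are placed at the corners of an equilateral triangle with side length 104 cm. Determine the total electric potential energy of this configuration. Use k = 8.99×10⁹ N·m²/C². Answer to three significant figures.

The work to assemble the configuration equals its total potential energy, U = Σ kqᵢqⱼ/rᵢⱼ over all pairs.
All three pair separations equal the side length, 1.04 m.
U = (3.04×10⁻⁷) + (2.16×10⁻⁷) + (2.22×10⁻⁷) = 7.43×10⁻⁷ J.

7.43×10⁻⁷ J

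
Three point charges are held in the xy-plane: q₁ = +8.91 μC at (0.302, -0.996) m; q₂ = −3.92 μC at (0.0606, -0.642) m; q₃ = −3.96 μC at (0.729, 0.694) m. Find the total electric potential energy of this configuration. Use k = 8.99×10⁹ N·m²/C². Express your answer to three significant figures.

The work to assemble the configuration equals its total potential energy, U = Σ kqᵢqⱼ/rᵢⱼ over all pairs.
Pair separations: r₁₂ = 0.428 m, r₁₃ = 1.74 m, r₂₃ = 1.49 m.
U = (-0.733) + (-0.182) + (0.0934) = -0.821 J.

-0.821 J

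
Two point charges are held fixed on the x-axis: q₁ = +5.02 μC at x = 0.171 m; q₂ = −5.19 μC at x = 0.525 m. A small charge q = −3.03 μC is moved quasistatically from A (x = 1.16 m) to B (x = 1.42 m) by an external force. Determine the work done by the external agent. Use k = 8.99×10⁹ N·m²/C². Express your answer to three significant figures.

For quasistatic motion the external work equals the change in potential energy: W_ext = qΔV = q(V_B − V_A).
At A: distances to the source charges are 0.989 m, 0.635 m; V_A = Σ kqᵢ/rᵢ = -2.78×10⁴ V.
At B: distances to the source charges are 1.25 m, 0.895 m; V_B = Σ kqᵢ/rᵢ = -1.60×10⁴ V.
ΔV = V_B − V_A = 1.18×10⁴ V.
W_ext = qΔV = (-3.03×10⁻⁶ C)(1.18×10⁴ V) = -0.0359 J.

-0.0359 J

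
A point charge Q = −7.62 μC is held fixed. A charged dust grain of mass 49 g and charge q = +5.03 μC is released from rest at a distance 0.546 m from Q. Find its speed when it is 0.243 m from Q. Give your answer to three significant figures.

5.67 m/s

Only the electrostatic force acts, so mechanical energy is conserved: ½mv² = U₁ − U₂ = kQq(1/r₁ − 1/r₂).
U₁ − U₂ = (8.99×10⁹ N·m²/C²)(-7.62×10⁻⁶ C)(5.03×10⁻⁶ C)(1/0.546 − 1/0.243) = 0.787 J.
v = √(2·0.787/0.0490) = 5.67 m/s.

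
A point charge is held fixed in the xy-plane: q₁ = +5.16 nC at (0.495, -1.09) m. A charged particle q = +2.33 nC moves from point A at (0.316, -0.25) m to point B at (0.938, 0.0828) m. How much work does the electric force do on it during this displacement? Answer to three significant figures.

3.96×10⁻⁸ J

The work done by the electric force is W_field = −ΔU = −q(V_B − V_A) = q(V_A − V_B).
At A: distance to the source charge is 0.859 m; V_A = kq₁/r = 54.0 V.
At B: distance to the source charge is 1.25 m; V_B = kq₁/r = 37.0 V.
ΔV = V_B − V_A = -17.0 V.
W_field = −qΔV = −(2.33×10⁻⁹ C)(-17.0 V) = 3.96×10⁻⁸ J.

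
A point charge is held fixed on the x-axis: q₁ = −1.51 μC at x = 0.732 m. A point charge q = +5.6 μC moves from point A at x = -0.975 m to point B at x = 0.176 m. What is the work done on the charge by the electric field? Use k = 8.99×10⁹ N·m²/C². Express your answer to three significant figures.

0.0922 J

The work done by the electric force is W_field = −ΔU = −q(V_B − V_A) = q(V_A − V_B).
At A: distance to the source charge is 1.71 m; V_A = kq₁/r = -7950 V.
At B: distance to the source charge is 0.556 m; V_B = kq₁/r = -2.44×10⁴ V.
ΔV = V_B − V_A = -1.65×10⁴ V.
W_field = −qΔV = −(5.60×10⁻⁶ C)(-1.65×10⁴ V) = 0.0922 J.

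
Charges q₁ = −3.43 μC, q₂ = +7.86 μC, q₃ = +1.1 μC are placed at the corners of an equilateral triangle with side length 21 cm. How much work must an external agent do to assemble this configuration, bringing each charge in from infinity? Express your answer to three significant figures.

-0.946 J

The work to assemble the configuration equals its total potential energy, U = Σ kqᵢqⱼ/rᵢⱼ over all pairs.
All three pair separations equal the side length, 0.210 m.
U = (-1.15) + (-0.162) + (0.370) = -0.946 J.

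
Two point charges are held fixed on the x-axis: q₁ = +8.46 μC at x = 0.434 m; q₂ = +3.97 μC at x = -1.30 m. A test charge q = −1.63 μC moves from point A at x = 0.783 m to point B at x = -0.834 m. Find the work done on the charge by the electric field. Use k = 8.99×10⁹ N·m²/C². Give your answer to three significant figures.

-0.161 J

The work done by the electric force is W_field = −ΔU = −q(V_B − V_A) = q(V_A − V_B).
At A: distances to the source charges are 0.349 m, 2.08 m; V_A = Σ kqᵢ/rᵢ = 2.35×10⁵ V.
At B: distances to the source charges are 1.27 m, 0.466 m; V_B = Σ kqᵢ/rᵢ = 1.37×10⁵ V.
ΔV = V_B − V_A = -9.85×10⁴ V.
W_field = −qΔV = −(-1.63×10⁻⁶ C)(-9.85×10⁴ V) = -0.161 J.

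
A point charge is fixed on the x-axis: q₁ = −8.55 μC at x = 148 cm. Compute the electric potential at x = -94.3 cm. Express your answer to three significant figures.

The total potential is the scalar sum of each charge's contribution, V = Σ kqᵢ/rᵢ.
V = k[(-8.55×10⁻⁶)/(2.42)] = -3.17×10⁴ V.

-3.17×10⁴ V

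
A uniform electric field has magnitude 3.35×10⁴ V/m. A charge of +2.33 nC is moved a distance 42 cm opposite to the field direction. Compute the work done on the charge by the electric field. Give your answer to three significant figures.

-3.28×10⁻⁵ J

The potential change for a displacement 42 cm opposite to the field direction is ΔV = +Ed = 1.41×10⁴ V.
W_field = −qΔV = -3.28×10⁻⁵ J.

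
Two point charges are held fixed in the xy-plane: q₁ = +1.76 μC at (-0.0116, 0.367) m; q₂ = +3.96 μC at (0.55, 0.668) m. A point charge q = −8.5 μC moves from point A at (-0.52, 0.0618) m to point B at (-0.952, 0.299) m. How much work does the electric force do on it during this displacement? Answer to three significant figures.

-0.135 J

The work done by the electric force is W_field = −ΔU = −q(V_B − V_A) = q(V_A − V_B).
At A: distances to the source charges are 0.593 m, 1.23 m; V_A = Σ kqᵢ/rᵢ = 5.56×10⁴ V.
At B: distances to the source charges are 0.943 m, 1.55 m; V_B = Σ kqᵢ/rᵢ = 3.98×10⁴ V.
ΔV = V_B − V_A = -1.58×10⁴ V.
W_field = −qΔV = −(-8.50×10⁻⁶ C)(-1.58×10⁴ V) = -0.135 J.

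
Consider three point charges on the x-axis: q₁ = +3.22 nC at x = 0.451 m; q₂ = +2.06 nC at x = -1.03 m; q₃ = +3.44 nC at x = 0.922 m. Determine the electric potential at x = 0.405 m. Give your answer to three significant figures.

702 V

Electric potential is a scalar, so the contributions from each charge add algebraically: V = Σ kqᵢ/rᵢ.
Distances from the field point to each charge: r₁ = 0.0460 m, r₂ = 1.44 m, r₃ = 0.517 m.
V = k[(3.22×10⁻⁹)/(0.0460) + (2.06×10⁻⁹)/(1.44) + (3.44×10⁻⁹)/(0.517)] = 702 V.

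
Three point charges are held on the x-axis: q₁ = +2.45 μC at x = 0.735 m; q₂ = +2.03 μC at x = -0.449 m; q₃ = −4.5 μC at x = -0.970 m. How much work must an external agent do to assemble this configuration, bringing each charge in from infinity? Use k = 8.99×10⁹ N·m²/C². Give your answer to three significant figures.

-0.178 J

The assembly work is the sum of pairwise potential energies, U = Σ_{i<j} kqᵢqⱼ/rᵢⱼ.
Pair separations: r₁₂ = 1.18 m, r₁₃ = 1.71 m, r₂₃ = 0.521 m.
U = (0.0378) + (-0.0581) + (-0.158) = -0.178 J.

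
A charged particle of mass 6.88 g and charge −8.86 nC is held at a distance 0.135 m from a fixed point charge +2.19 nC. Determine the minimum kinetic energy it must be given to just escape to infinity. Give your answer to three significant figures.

1.29×10⁻⁶ J

To just escape, total mechanical energy must reach zero at infinity: ½mv²_min + U = 0, so ½mv²_min = −U = |kQq|/r.
|U| = |kQq|/r = (8.99×10⁹ N·m²/C²)(2.19×10⁻⁹)(8.86×10⁻⁹)/(0.135) = 1.29×10⁻⁶ J.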